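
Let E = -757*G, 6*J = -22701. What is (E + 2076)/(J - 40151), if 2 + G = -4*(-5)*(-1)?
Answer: -37460/87869 ≈ -0.42632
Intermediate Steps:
J = -7567/2 (J = (1/6)*(-22701) = -7567/2 ≈ -3783.5)
G = -22 (G = -2 - 4*(-5)*(-1) = -2 + 20*(-1) = -2 - 20 = -22)
E = 16654 (E = -757*(-22) = 16654)
(E + 2076)/(J - 40151) = (16654 + 2076)/(-7567/2 - 40151) = 18730/(-87869/2) = 18730*(-2/87869) = -37460/87869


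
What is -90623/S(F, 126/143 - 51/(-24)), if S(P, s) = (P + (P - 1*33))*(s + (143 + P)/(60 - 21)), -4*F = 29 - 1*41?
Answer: 103672712/208485 ≈ 497.27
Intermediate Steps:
F = 3 (F = -(29 - 1*41)/4 = -(29 - 41)/4 = -¼*(-12) = 3)
S(P, s) = (-33 + 2*P)*(11/3 + s + P/39) (S(P, s) = (P + (P - 33))*(s + (143 + P)/39) = (P + (-33 + P))*(s + (143 + P)*(1/39)) = (-33 + 2*P)*(s + (11/3 + P/39)) = (-33 + 2*P)*(11/3 + s + P/39))
-90623/S(F, 126/143 - 51/(-24)) = -90623/(-121 - 33*(126/143 - 51/(-24)) + (2/39)*3² + (253/39)*3 + 2*3*(126/143 - 51/(-24))) = -90623/(-121 - 33*(126*(1/143) - 51*(-1/24)) + (2/39)*9 + 253/13 + 2*3*(126*(1/143) - 51*(-1/24))) = -90623/(-121 - 33*(126/143 + 17/8) + 6/13 + 253/13 + 2*3*(126/143 + 17/8)) = -90623/(-121 - 33*3439/1144 + 6/13 + 253/13 + 2*3*(3439/1144)) = -90623/(-121 - 10317/104 + 6/13 + 253/13 + 10317/572) = -90623/(-208485/1144) = -90623*(-1144/208485) = 103672712/208485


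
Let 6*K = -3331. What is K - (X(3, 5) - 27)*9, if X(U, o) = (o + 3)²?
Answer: -5329/6 ≈ -888.17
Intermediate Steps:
X(U, o) = (3 + o)²
K = -3331/6 (K = (⅙)*(-3331) = -3331/6 ≈ -555.17)
K - (X(3, 5) - 27)*9 = -3331/6 - ((3 + 5)² - 27)*9 = -3331/6 - (8² - 27)*9 = -3331/6 - (64 - 27)*9 = -3331/6 - 37*9 = -3331/6 - 1*333 = -3331/6 - 333 = -5329/6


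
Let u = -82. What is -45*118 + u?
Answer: -5392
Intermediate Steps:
-45*118 + u = -45*118 - 82 = -5310 - 82 = -5392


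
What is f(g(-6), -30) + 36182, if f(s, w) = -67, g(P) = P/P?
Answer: 36115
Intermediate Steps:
g(P) = 1
f(g(-6), -30) + 36182 = -67 + 36182 = 36115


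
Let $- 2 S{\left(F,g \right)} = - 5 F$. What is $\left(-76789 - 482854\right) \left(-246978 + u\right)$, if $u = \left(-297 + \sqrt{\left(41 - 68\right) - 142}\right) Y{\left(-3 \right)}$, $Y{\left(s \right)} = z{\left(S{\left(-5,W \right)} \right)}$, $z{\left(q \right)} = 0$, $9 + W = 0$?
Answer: $138219508854$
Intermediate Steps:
$W = -9$ ($W = -9 + 0 = -9$)
$S{\left(F,g \right)} = \frac{5 F}{2}$ ($S{\left(F,g \right)} = - \frac{\left(-5\right) F}{2} = \frac{5 F}{2}$)
$Y{\left(s \right)} = 0$
$u = 0$ ($u = \left(-297 + \sqrt{\left(41 - 68\right) - 142}\right) 0 = \left(-297 + \sqrt{-27 - 142}\right) 0 = \left(-297 + \sqrt{-169}\right) 0 = \left(-297 + 13 i\right) 0 = 0$)
$\left(-76789 - 482854\right) \left(-246978 + u\right) = \left(-76789 - 482854\right) \left(-246978 + 0\right) = \left(-559643\right) \left(-246978\right) = 138219508854$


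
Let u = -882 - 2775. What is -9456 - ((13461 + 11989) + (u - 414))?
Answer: -30835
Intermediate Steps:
u = -3657
-9456 - ((13461 + 11989) + (u - 414)) = -9456 - ((13461 + 11989) + (-3657 - 414)) = -9456 - (25450 - 4071) = -9456 - 1*21379 = -9456 - 21379 = -30835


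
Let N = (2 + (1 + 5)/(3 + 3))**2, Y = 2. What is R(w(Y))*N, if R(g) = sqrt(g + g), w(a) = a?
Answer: 18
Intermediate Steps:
R(g) = sqrt(2)*sqrt(g) (R(g) = sqrt(2*g) = sqrt(2)*sqrt(g))
N = 9 (N = (2 + 6/6)**2 = (2 + 6*(1/6))**2 = (2 + 1)**2 = 3**2 = 9)
R(w(Y))*N = (sqrt(2)*sqrt(2))*9 = 2*9 = 18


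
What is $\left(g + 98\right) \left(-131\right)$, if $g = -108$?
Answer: $1310$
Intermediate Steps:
$\left(g + 98\right) \left(-131\right) = \left(-108 + 98\right) \left(-131\right) = \left(-10\right) \left(-131\right) = 1310$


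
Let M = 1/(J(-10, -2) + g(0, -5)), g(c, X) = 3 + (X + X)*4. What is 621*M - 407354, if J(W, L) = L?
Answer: -5295809/13 ≈ -4.0737e+5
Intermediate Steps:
g(c, X) = 3 + 8*X (g(c, X) = 3 + (2*X)*4 = 3 + 8*X)
M = -1/39 (M = 1/(-2 + (3 + 8*(-5))) = 1/(-2 + (3 - 40)) = 1/(-2 - 37) = 1/(-39) = -1/39 ≈ -0.025641)
621*M - 407354 = 621*(-1/39) - 407354 = -207/13 - 407354 = -5295809/13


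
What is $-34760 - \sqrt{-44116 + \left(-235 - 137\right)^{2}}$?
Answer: $-34760 - 2 \sqrt{23567} \approx -35067.0$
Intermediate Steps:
$-34760 - \sqrt{-44116 + \left(-235 - 137\right)^{2}} = -34760 - \sqrt{-44116 + \left(-372\right)^{2}} = -34760 - \sqrt{-44116 + 138384} = -34760 - \sqrt{94268} = -34760 - 2 \sqrt{23567}$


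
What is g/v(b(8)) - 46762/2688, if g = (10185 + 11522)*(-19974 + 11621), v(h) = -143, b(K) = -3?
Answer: 243688815941/192192 ≈ 1.2679e+6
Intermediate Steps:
g = -181318571 (g = 21707*(-8353) = -181318571)
g/v(b(8)) - 46762/2688 = -181318571/(-143) - 46762/2688 = -181318571*(-1/143) - 46762*1/2688 = 181318571/143 - 23381/1344 = 243688815941/192192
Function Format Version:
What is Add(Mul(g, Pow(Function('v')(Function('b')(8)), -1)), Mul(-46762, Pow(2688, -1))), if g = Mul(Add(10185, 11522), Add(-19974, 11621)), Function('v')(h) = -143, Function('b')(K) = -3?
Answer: Rational(243688815941, 192192) ≈ 1.2679e+6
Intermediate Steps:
g = -181318571 (g = Mul(21707, -8353) = -181318571)
Add(Mul(g, Pow(Function('v')(Function('b')(8)), -1)), Mul(-46762, Pow(2688, -1))) = Add(Mul(-181318571, Pow(-143, -1)), Mul(-46762, Pow(2688, -1))) = Add(Mul(-181318571, Rational(-1, 143)), Mul(-46762, Rational(1, 2688))) = Add(Rational(181318571, 143), Rational(-23381, 1344)) = Rational(243688815941, 192192)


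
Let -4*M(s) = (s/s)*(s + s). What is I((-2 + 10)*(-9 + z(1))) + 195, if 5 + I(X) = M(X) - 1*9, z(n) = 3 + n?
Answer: 201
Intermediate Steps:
M(s) = -s/2 (M(s) = -s/s*(s + s)/4 = -2*s/4 = -s/2)
I(X) = -14 - X/2 (I(X) = -5 + (-X/2 - 1*9) = -5 + (-X/2 - 9) = -5 + (-9 - X/2) = -14 - X/2)
I((-2 + 10)*(-9 + z(1))) + 195 = (-14 - (-2 + 10)*(-9 + (3 + 1))/2) + 195 = (-14 - 4*(-9 + 4)) + 195 = (-14 - 4*(-5)) + 195 = (-14 - ½*(-40)) + 195 = (-14 + 20) + 195 = 6 + 195 = 201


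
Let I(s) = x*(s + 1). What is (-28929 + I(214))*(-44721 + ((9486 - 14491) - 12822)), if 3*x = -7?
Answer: 5522488016/3 ≈ 1.8408e+9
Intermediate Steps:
x = -7/3 (x = (1/3)*(-7) = -7/3 ≈ -2.3333)
I(s) = -7/3 - 7*s/3 (I(s) = -7*(s + 1)/3 = -7*(1 + s)/3 = -7/3 - 7*s/3)
(-28929 + I(214))*(-44721 + ((9486 - 14491) - 12822)) = (-28929 + (-7/3 - 7/3*214))*(-44721 + ((9486 - 14491) - 12822)) = (-28929 + (-7/3 - 1498/3))*(-44721 + (-5005 - 12822)) = (-28929 - 1505/3)*(-44721 - 17827) = -88292/3*(-62548) = 5522488016/3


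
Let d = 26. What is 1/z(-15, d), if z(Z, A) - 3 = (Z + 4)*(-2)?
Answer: 1/25 ≈ 0.040000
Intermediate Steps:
z(Z, A) = -5 - 2*Z (z(Z, A) = 3 + (Z + 4)*(-2) = 3 + (4 + Z)*(-2) = 3 + (-8 - 2*Z) = -5 - 2*Z)
1/z(-15, d) = 1/(-5 - 2*(-15)) = 1/(-5 + 30) = 1/25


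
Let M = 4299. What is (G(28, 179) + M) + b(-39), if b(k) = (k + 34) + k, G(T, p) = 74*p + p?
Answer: 17680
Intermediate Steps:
G(T, p) = 75*p
b(k) = 34 + 2*k (b(k) = (34 + k) + k = 34 + 2*k)
(G(28, 179) + M) + b(-39) = (75*179 + 4299) + (34 + 2*(-39)) = (13425 + 4299) + (34 - 78) = 17724 - 44 = 17680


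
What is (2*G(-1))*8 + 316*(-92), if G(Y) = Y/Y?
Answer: -29056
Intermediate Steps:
G(Y) = 1
(2*G(-1))*8 + 316*(-92) = (2*1)*8 + 316*(-92) = 2*8 - 29072 = 16 - 29072 = -29056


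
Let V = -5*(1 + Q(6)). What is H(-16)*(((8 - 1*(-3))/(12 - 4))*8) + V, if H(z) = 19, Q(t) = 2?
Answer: 194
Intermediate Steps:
V = -15 (V = -5*(1 + 2) = -5*3 = -15)
H(-16)*(((8 - 1*(-3))/(12 - 4))*8) + V = 19*(((8 - 1*(-3))/(12 - 4))*8) - 15 = 19*(((8 + 3)/8)*8) - 15 = 19*((11*(⅛))*8) - 15 = 19*((11/8)*8) - 15 = 19*11 - 15 = 209 - 15 = 194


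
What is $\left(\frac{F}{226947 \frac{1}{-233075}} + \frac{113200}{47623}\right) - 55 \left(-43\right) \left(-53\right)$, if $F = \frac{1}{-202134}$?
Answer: $- \frac{273828940119870887305}{2184643448357454} \approx -1.2534 \cdot 10^{5}$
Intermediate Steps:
$F = - \frac{1}{202134} \approx -4.9472 \cdot 10^{-6}$
$\left(\frac{F}{226947 \frac{1}{-233075}} + \frac{113200}{47623}\right) - 55 \left(-43\right) \left(-53\right) = \left(- \frac{1}{202134 \frac{226947}{-233075}} + \frac{113200}{47623}\right) - 55 \left(-43\right) \left(-53\right) = \left(- \frac{1}{202134 \cdot 226947 \left(- \frac{1}{233075}\right)} + 113200 \cdot \frac{1}{47623}\right) - \left(-2365\right) \left(-53\right) = \left(- \frac{1}{202134 \left(- \frac{226947}{233075}\right)} + \frac{113200}{47623}\right) - 125345 = \left(\left(- \frac{1}{202134}\right) \left(- \frac{233075}{226947}\right) + \frac{113200}{47623}\right) - 125345 = \left(\frac{233075}{45873704898} + \frac{113200}{47623}\right) - 125345 = \frac{5192914494184325}{2184643448357454} - 125345 = - \frac{273828940119870887305}{2184643448357454}$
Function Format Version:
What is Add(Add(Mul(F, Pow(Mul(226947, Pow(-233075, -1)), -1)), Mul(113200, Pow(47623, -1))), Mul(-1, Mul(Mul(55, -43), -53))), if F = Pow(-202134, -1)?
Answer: Rational(-273828940119870887305, 2184643448357454) ≈ -1.2534e+5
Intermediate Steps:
F = Rational(-1, 202134) ≈ -4.9472e-6
Add(Add(Mul(F, Pow(Mul(226947, Pow(-233075, -1)), -1)), Mul(113200, Pow(47623, -1))), Mul(-1, Mul(Mul(55, -43), -53))) = Add(Add(Mul(Rational(-1, 202134), Pow(Mul(226947, Pow(-233075, -1)), -1)), Mul(113200, Pow(47623, -1))), Mul(-1, Mul(Mul(55, -43), -53))) = Add(Add(Mul(Rational(-1, 202134), Pow(Mul(226947, Rational(-1, 233075)), -1)), Mul(113200, Rational(1, 47623))), Mul(-1, Mul(-2365, -53))) = Add(Add(Mul(Rational(-1, 202134), Pow(Rational(-226947, 233075), -1)), Rational(113200, 47623)), Mul(-1, 125345)) = Add(Add(Mul(Rational(-1, 202134), Rational(-233075, 226947)), Rational(113200, 47623)), -125345) = Add(Add(Rational(233075, 45873704898), Rational(113200, 47623)), -125345) = Add(Rational(5192914494184325, 2184643448357454), -125345) = Rational(-273828940119870887305, 2184643448357454)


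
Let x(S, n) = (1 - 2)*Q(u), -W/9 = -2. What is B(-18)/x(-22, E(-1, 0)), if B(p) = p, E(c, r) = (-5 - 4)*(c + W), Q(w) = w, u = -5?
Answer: -18/5 ≈ -3.6000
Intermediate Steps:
W = 18 (W = -9*(-2) = 18)
E(c, r) = -162 - 9*c (E(c, r) = (-5 - 4)*(c + 18) = -9*(18 + c) = -162 - 9*c)
x(S, n) = 5 (x(S, n) = (1 - 2)*(-5) = -1*(-5) = 5)
B(-18)/x(-22, E(-1, 0)) = -18/5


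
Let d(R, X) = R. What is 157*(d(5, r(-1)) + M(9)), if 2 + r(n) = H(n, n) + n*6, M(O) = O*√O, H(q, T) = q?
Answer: 5024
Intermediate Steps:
M(O) = O^(3/2)
r(n) = -2 + 7*n (r(n) = -2 + (n + n*6) = -2 + (n + 6*n) = -2 + 7*n)
157*(d(5, r(-1)) + M(9)) = 157*(5 + 9^(3/2)) = 157*(5 + 27) = 157*32 = 5024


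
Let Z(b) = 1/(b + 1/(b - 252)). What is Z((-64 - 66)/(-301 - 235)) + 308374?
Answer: 1330279068062/4313791 ≈ 3.0838e+5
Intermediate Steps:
Z(b) = 1/(b + 1/(-252 + b))
Z((-64 - 66)/(-301 - 235)) + 308374 = (-252 + (-64 - 66)/(-301 - 235))/(1 + ((-64 - 66)/(-301 - 235))² - 252*(-64 - 66)/(-301 - 235)) + 308374 = (-252 - 130/(-536))/(1 + (-130/(-536))² - (-32760)/(-536)) + 308374 = (-252 - 130*(-1/536))/(1 + (-130*(-1/536))² - (-32760)*(-1)/536) + 308374 = (-252 + 65/268)/(1 + (65/268)² - 252*65/268) + 308374 = -67471/268/(1 + 4225/71824 - 4095/67) + 308374 = -67471/268/(-4313791/71824) + 308374 = -71824/4313791*(-67471/268) + 308374 = 18082228/4313791 + 308374 = 1330279068062/4313791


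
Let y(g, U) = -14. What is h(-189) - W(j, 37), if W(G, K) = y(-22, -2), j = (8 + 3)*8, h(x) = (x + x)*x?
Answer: 71456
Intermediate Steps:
h(x) = 2*x² (h(x) = (2*x)*x = 2*x²)
j = 88 (j = 11*8 = 88)
W(G, K) = -14
h(-189) - W(j, 37) = 2*(-189)² - 1*(-14) = 2*35721 + 14 = 71442 + 14 = 71456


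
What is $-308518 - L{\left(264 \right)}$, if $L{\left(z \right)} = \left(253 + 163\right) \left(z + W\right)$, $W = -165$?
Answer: $-349702$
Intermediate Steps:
$L{\left(z \right)} = -68640 + 416 z$ ($L{\left(z \right)} = \left(253 + 163\right) \left(z - 165\right) = 416 \left(-165 + z\right) = -68640 + 416 z$)
$-308518 - L{\left(264 \right)} = -308518 - \left(-68640 + 416 \cdot 264\right) = -308518 - \left(-68640 + 109824\right) = -308518 - 41184 = -349702$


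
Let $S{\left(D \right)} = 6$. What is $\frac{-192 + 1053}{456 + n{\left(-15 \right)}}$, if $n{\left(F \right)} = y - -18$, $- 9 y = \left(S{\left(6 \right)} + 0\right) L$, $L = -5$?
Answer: $\frac{2583}{1432} \approx 1.8038$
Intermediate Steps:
$y = \frac{10}{3}$ ($y = - \frac{\left(6 + 0\right) \left(-5\right)}{9} = - \frac{6 \left(-5\right)}{9} = \left(- \frac{1}{9}\right) \left(-30\right) = \frac{10}{3} \approx 3.3333$)
$n{\left(F \right)} = \frac{64}{3}$ ($n{\left(F \right)} = \frac{10}{3} - -18 = \frac{10}{3} + 18 = \frac{64}{3}$)
$\frac{-192 + 1053}{456 + n{\left(-15 \right)}} = \frac{-192 + 1053}{456 + \frac{64}{3}} = \frac{861}{\frac{1432}{3}} = 861 \cdot \frac{3}{1432} = \frac{2583}{1432}$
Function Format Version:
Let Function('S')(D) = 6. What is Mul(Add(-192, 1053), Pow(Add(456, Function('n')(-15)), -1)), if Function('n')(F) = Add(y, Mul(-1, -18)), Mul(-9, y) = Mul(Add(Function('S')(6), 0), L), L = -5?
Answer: Rational(2583, 1432) ≈ 1.8038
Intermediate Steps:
y = Rational(10, 3) (y = Mul(Rational(-1, 9), Mul(Add(6, 0), -5)) = Mul(Rational(-1, 9), Mul(6, -5)) = Mul(Rational(-1, 9), -30) = Rational(10, 3) ≈ 3.3333)
Function('n')(F) = Rational(64, 3) (Function('n')(F) = Add(Rational(10, 3), Mul(-1, -18)) = Add(Rational(10, 3), 18) = Rational(64, 3))
Mul(Add(-192, 1053), Pow(Add(456, Function('n')(-15)), -1)) = Mul(Add(-192, 1053), Pow(Add(456, Rational(64, 3)), -1)) = Mul(861, Pow(Rational(1432, 3), -1)) = Mul(861, Rational(3, 1432)) = Rational(2583, 1432)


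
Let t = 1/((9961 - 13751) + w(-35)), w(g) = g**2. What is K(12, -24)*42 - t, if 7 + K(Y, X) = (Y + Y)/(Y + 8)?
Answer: -624833/2565 ≈ -243.60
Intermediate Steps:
K(Y, X) = -7 + 2*Y/(8 + Y) (K(Y, X) = -7 + (Y + Y)/(Y + 8) = -7 + (2*Y)/(8 + Y) = -7 + 2*Y/(8 + Y))
t = -1/2565 (t = 1/((9961 - 13751) + (-35)**2) = 1/(-3790 + 1225) = 1/(-2565) = -1/2565 ≈ -0.00038986)
K(12, -24)*42 - t = ((-56 - 5*12)/(8 + 12))*42 - 1*(-1/2565) = ((-56 - 60)/20)*42 + 1/2565 = ((1/20)*(-116))*42 + 1/2565 = -29/5*42 + 1/2565 = -1218/5 + 1/2565 = -624833/2565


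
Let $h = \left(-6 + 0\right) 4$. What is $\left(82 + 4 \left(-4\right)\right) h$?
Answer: $-1584$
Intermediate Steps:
$h = -24$ ($h = \left(-6\right) 4 = -24$)
$\left(82 + 4 \left(-4\right)\right) h = \left(82 + 4 \left(-4\right)\right) \left(-24\right) = \left(82 - 16\right) \left(-24\right) = 66 \left(-24\right) = -1584$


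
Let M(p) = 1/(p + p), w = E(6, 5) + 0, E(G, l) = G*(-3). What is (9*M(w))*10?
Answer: -5/2 ≈ -2.5000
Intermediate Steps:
E(G, l) = -3*G
w = -18 (w = -3*6 + 0 = -18 + 0 = -18)
M(p) = 1/(2*p)
(9*M(w))*10 = (9*((1/2)/(-18)))*10 = (9*((1/2)*(-1/18)))*10 = (9*(-1/36))*10 = -1/4*10 = -5/2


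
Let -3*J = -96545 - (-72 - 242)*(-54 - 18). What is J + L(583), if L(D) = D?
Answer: 120902/3 ≈ 40301.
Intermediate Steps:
J = 119153/3 (J = -(-96545 - (-72 - 242)*(-54 - 18))/3 = -(-96545 - (-314)*(-72))/3 = -(-96545 - 1*22608)/3 = -(-96545 - 22608)/3 = -⅓*(-119153) = 119153/3 ≈ 39718.)
J + L(583) = 119153/3 + 583 = 120902/3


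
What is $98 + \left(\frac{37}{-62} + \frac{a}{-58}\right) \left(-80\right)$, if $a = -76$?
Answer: $\frac{36782}{899} \approx 40.914$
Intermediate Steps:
$98 + \left(\frac{37}{-62} + \frac{a}{-58}\right) \left(-80\right) = 98 + \left(\frac{37}{-62} - \frac{76}{-58}\right) \left(-80\right) = 98 + \left(37 \left(- \frac{1}{62}\right) - - \frac{38}{29}\right) \left(-80\right) = 98 + \left(- \frac{37}{62} + \frac{38}{29}\right) \left(-80\right) = 98 + \frac{1283}{1798} \left(-80\right) = 98 - \frac{51320}{899} = \frac{36782}{899}$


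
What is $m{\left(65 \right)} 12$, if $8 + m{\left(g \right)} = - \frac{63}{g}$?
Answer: $- \frac{6996}{65} \approx -107.63$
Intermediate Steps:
$m{\left(g \right)} = -8 - \frac{63}{g}$
$m{\left(65 \right)} 12 = \left(-8 - \frac{63}{65}\right) 12 = \left(- \frac{583}{65}\right) 12 = - \frac{6996}{65}$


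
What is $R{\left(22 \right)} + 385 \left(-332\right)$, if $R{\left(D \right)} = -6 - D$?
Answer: $-127848$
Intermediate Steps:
$R{\left(22 \right)} + 385 \left(-332\right) = \left(-6 - 22\right) + 385 \left(-332\right) = \left(-6 - 22\right) - 127820 = -28 - 127820 = -127848$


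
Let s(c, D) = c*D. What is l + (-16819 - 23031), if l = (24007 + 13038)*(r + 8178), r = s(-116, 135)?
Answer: -277210540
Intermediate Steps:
s(c, D) = D*c
r = -15660 (r = 135*(-116) = -15660)
l = -277170690 (l = (24007 + 13038)*(-15660 + 8178) = 37045*(-7482) = -277170690)
l + (-16819 - 23031) = -277170690 + (-16819 - 23031) = -277170690 - 39850 = -277210540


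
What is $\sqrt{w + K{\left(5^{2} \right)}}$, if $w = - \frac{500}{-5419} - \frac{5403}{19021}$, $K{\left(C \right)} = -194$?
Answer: $\frac{i \sqrt{2063173972069073037}}{103074799} \approx 13.935 i$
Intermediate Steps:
$w = - \frac{19768357}{103074799}$ ($w = \left(-500\right) \left(- \frac{1}{5419}\right) - \frac{5403}{19021} = \frac{500}{5419} - \frac{5403}{19021} = - \frac{19768357}{103074799} \approx -0.19179$)
$\sqrt{w + K{\left(5^{2} \right)}} = \sqrt{- \frac{19768357}{103074799} - 194} = \sqrt{- \frac{20016279363}{103074799}} = \frac{i \sqrt{2063173972069073037}}{103074799}$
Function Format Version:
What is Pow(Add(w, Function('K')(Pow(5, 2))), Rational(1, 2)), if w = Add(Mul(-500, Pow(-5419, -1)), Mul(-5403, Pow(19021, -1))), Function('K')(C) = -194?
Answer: Mul(Rational(1, 103074799), I, Pow(2063173972069073037, Rational(1, 2))) ≈ Mul(13.935, I)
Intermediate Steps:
w = Rational(-19768357, 103074799) (w = Add(Mul(-500, Rational(-1, 5419)), Mul(-5403, Rational(1, 19021))) = Add(Rational(500, 5419), Rational(-5403, 19021)) = Rational(-19768357, 103074799) ≈ -0.19179)
Pow(Add(w, Function('K')(Pow(5, 2))), Rational(1, 2)) = Pow(Add(Rational(-19768357, 103074799), -194), Rational(1, 2)) = Pow(Rational(-20016279363, 103074799), Rational(1, 2)) = Mul(Rational(1, 103074799), I, Pow(2063173972069073037, Rational(1, 2)))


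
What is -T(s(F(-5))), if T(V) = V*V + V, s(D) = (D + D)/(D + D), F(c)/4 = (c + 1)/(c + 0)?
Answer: -2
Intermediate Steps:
F(c) = 4*(1 + c)/c (F(c) = 4*((c + 1)/(c + 0)) = 4*((1 + c)/c) = 4*(1 + c)/c)
s(D) = 1 (s(D) = (2*D)/((2*D)) = (2*D)*(1/(2*D)) = 1)
T(V) = V + V**2 (T(V) = V**2 + V = V + V**2)
-T(s(F(-5))) = -(1 + 1) = -2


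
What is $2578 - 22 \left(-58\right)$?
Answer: $3854$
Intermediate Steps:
$2578 - 22 \left(-58\right) = 2578 - -1276 = 2578 + 1276 = 3854$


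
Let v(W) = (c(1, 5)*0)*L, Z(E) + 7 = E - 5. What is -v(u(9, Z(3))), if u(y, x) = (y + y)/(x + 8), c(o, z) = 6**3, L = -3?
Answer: 0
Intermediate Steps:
c(o, z) = 216
Z(E) = -12 + E (Z(E) = -7 + (E - 5) = -7 + (-5 + E) = -12 + E)
u(y, x) = 2*y/(8 + x) (u(y, x) = (2*y)/(8 + x) = 2*y/(8 + x))
v(W) = 0 (v(W) = (216*0)*(-3) = 0*(-3) = 0)
-v(u(9, Z(3))) = -1*0 = 0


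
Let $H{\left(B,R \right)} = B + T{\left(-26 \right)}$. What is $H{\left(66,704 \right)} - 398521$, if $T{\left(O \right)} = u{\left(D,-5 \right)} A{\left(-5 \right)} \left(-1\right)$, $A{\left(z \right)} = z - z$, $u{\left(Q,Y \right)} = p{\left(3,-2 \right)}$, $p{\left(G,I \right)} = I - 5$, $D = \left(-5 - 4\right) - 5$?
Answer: $-398455$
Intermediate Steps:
$D = -14$ ($D = -9 - 5 = -14$)
$p{\left(G,I \right)} = -5 + I$
$u{\left(Q,Y \right)} = -7$ ($u{\left(Q,Y \right)} = -5 - 2 = -7$)
$A{\left(z \right)} = 0$
$T{\left(O \right)} = 0$ ($T{\left(O \right)} = \left(-7\right) 0 \left(-1\right) = 0 \left(-1\right) = 0$)
$H{\left(B,R \right)} = B$ ($H{\left(B,R \right)} = B + 0 = B$)
$H{\left(66,704 \right)} - 398521 = 66 - 398521 = -398455$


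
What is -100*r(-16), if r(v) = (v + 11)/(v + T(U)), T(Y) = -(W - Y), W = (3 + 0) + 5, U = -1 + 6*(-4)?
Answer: -500/49 ≈ -10.204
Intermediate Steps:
U = -25 (U = -1 - 24 = -25)
W = 8 (W = 3 + 5 = 8)
T(Y) = -8 + Y (T(Y) = -(8 - Y) = -8 + Y)
r(v) = (11 + v)/(-33 + v) (r(v) = (v + 11)/(v + (-8 - 25)) = (11 + v)/(v - 33) = (11 + v)/(-33 + v))
-100*r(-16) = -100*(11 - 16)/(-33 - 16) = -100*(-5)/(-49) = -(-100)*(-5)/49 = -100*5/49 = -500/49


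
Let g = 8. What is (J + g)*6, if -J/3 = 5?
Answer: -42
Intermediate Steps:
J = -15 (J = -3*5 = -15)
(J + g)*6 = (-15 + 8)*6 = -7*6 = -42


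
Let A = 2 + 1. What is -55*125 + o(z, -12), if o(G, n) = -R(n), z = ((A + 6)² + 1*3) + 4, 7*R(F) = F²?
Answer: -48269/7 ≈ -6895.6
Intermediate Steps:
A = 3
R(F) = F²/7
z = 88 (z = ((3 + 6)² + 1*3) + 4 = (9² + 3) + 4 = (81 + 3) + 4 = 84 + 4 = 88)
o(G, n) = -n²/7
-55*125 + o(z, -12) = -55*125 - ⅐*(-12)² = -6875 - ⅐*144 = -6875 - 144/7 = -48269/7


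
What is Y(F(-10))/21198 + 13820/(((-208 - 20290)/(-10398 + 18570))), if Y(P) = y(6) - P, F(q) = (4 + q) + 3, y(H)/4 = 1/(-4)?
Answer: -598509833231/108629151 ≈ -5509.7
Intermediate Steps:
y(H) = -1 (y(H) = 4/(-4) = 4*(-¼) = -1)
F(q) = 7 + q
Y(P) = -1 - P
Y(F(-10))/21198 + 13820/(((-208 - 20290)/(-10398 + 18570))) = (-1 - (7 - 10))/21198 + 13820/(((-208 - 20290)/(-10398 + 18570))) = (-1 - 1*(-3))*(1/21198) + 13820/((-20498/8172)) = (-1 + 3)*(1/21198) + 13820/((-20498*1/8172)) = 2*(1/21198) + 13820/(-10249/4086) = 1/10599 + 13820*(-4086/10249) = 1/10599 - 56468520/10249 = -598509833231/108629151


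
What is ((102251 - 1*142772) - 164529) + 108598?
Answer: -96452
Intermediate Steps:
((102251 - 1*142772) - 164529) + 108598 = ((102251 - 142772) - 164529) + 108598 = (-40521 - 164529) + 108598 = -205050 + 108598 = -96452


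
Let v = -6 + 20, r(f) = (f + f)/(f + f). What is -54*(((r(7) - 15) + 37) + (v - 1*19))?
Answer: -972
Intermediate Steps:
r(f) = 1 (r(f) = (2*f)/((2*f)) = (2*f)*(1/(2*f)) = 1)
v = 14
-54*(((r(7) - 15) + 37) + (v - 1*19)) = -54*(((1 - 15) + 37) + (14 - 1*19)) = -54*((-14 + 37) + (14 - 19)) = -54*(23 - 5) = -54*18 = -972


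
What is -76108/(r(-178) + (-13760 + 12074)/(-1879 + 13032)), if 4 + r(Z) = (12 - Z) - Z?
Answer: -424416262/2029003 ≈ -209.17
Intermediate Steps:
r(Z) = 8 - 2*Z (r(Z) = -4 + ((12 - Z) - Z) = -4 + (12 - 2*Z) = 8 - 2*Z)
-76108/(r(-178) + (-13760 + 12074)/(-1879 + 13032)) = -76108/((8 - 2*(-178)) + (-13760 + 12074)/(-1879 + 13032)) = -76108/((8 + 356) - 1686/11153) = -76108/(364 - 1686*1/11153) = -76108/(364 - 1686/11153) = -76108/4058006/11153 = -76108*11153/4058006 = -424416262/2029003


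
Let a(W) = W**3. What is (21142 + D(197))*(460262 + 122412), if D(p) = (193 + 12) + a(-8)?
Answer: 12140012790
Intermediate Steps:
D(p) = -307 (D(p) = (193 + 12) + (-8)**3 = 205 - 512 = -307)
(21142 + D(197))*(460262 + 122412) = (21142 - 307)*(460262 + 122412) = 20835*582674 = 12140012790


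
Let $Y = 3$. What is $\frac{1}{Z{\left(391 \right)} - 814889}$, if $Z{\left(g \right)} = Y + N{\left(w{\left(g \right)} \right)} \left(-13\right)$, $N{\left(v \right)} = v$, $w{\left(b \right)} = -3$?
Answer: $- \frac{1}{814847} \approx -1.2272 \cdot 10^{-6}$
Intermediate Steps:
$Z{\left(g \right)} = 42$ ($Z{\left(g \right)} = 3 - -39 = 3 + 39 = 42$)
$\frac{1}{Z{\left(391 \right)} - 814889} = \frac{1}{42 - 814889} = \frac{1}{-814847} = - \frac{1}{814847}$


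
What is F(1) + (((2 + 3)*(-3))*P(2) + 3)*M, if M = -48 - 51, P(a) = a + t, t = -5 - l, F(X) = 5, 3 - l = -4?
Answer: -15142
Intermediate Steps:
l = 7 (l = 3 - 1*(-4) = 3 + 4 = 7)
t = -12 (t = -5 - 1*7 = -5 - 7 = -12)
P(a) = -12 + a (P(a) = a - 12 = -12 + a)
M = -99
F(1) + (((2 + 3)*(-3))*P(2) + 3)*M = 5 + (((2 + 3)*(-3))*(-12 + 2) + 3)*(-99) = 5 + ((5*(-3))*(-10) + 3)*(-99) = 5 + (-15*(-10) + 3)*(-99) = 5 + (150 + 3)*(-99) = 5 + 153*(-99) = 5 - 15147 = -15142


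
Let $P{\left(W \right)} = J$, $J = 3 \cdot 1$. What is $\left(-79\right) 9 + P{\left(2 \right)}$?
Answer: $-708$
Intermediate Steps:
$J = 3$
$P{\left(W \right)} = 3$
$\left(-79\right) 9 + P{\left(2 \right)} = \left(-79\right) 9 + 3 = -711 + 3 = -708$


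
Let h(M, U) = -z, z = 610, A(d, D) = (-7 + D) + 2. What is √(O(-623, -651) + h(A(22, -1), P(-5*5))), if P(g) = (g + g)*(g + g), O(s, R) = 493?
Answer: 3*I*√13 ≈ 10.817*I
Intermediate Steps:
A(d, D) = -5 + D
P(g) = 4*g² (P(g) = (2*g)*(2*g) = 4*g²)
h(M, U) = -610 (h(M, U) = -1*610 = -610)
√(O(-623, -651) + h(A(22, -1), P(-5*5))) = √(493 - 610) = √(-117) = 3*I*√13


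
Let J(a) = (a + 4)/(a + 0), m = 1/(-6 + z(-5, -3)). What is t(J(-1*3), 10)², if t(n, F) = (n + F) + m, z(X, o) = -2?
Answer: 52441/576 ≈ 91.043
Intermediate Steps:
m = -⅛ (m = 1/(-6 - 2) = 1/(-8) = -⅛ ≈ -0.12500)
J(a) = (4 + a)/a
t(n, F) = -⅛ + F + n (t(n, F) = (n + F) - ⅛ = (F + n) - ⅛ = -⅛ + F + n)
t(J(-1*3), 10)² = (-⅛ + 10 + (4 - 1*3)/((-1*3)))² = (-⅛ + 10 + (4 - 3)/(-3))² = (-⅛ + 10 - ⅓*1)² = (-⅛ + 10 - ⅓)² = (229/24)² = 52441/576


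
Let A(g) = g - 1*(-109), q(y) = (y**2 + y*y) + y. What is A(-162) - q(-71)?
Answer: -10064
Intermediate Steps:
q(y) = y + 2*y**2 (q(y) = (y**2 + y**2) + y = 2*y**2 + y = y + 2*y**2)
A(g) = 109 + g (A(g) = g + 109 = 109 + g)
A(-162) - q(-71) = (109 - 162) - (-71)*(1 + 2*(-71)) = -53 - (-71)*(1 - 142) = -53 - (-71)*(-141) = -53 - 1*10011 = -53 - 10011 = -10064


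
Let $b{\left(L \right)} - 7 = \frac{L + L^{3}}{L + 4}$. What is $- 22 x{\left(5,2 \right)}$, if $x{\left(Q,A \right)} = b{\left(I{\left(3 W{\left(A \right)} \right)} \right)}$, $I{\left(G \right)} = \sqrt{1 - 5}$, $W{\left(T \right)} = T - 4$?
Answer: $- \frac{704}{5} + \frac{132 i}{5} \approx -140.8 + 26.4 i$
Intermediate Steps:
$W{\left(T \right)} = -4 + T$
$I{\left(G \right)} = 2 i$ ($I{\left(G \right)} = \sqrt{-4} = 2 i$)
$b{\left(L \right)} = 7 + \frac{L + L^{3}}{4 + L}$ ($b{\left(L \right)} = 7 + \frac{L + L^{3}}{L + 4} = 7 + \frac{L + L^{3}}{4 + L}$)
$x{\left(Q,A \right)} = \frac{\left(4 - 2 i\right) \left(28 + 8 i\right)}{20}$ ($x{\left(Q,A \right)} = \frac{28 + \left(2 i\right)^{3} + 8 \cdot 2 i}{4 + 2 i} = \frac{4 - 2 i}{20} \left(28 - 8 i + 16 i\right) = \frac{4 - 2 i}{20} \left(28 + 8 i\right) = \frac{\left(4 - 2 i\right) \left(28 + 8 i\right)}{20}$)
$- 22 x{\left(5,2 \right)} = - 22 \left(\frac{32}{5} - \frac{6 i}{5}\right) = - \frac{704}{5} + \frac{132 i}{5}$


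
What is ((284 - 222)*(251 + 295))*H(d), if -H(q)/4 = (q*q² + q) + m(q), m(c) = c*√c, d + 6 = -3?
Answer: 99931104 + 3656016*I ≈ 9.9931e+7 + 3.656e+6*I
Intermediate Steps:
d = -9 (d = -6 - 3 = -9)
m(c) = c^(3/2)
H(q) = -4*q - 4*q³ - 4*q^(3/2) (H(q) = -4*((q*q² + q) + q^(3/2)) = -4*((q³ + q) + q^(3/2)) = -4*((q + q³) + q^(3/2)) = -4*(q + q³ + q^(3/2)) = -4*q - 4*q³ - 4*q^(3/2))
((284 - 222)*(251 + 295))*H(d) = ((284 - 222)*(251 + 295))*(-4*(-9) - 4*(-9)³ - (-108)*I) = (62*546)*(36 - 4*(-729) - (-108)*I) = 33852*(36 + 2916 + 108*I) = 33852*(2952 + 108*I) = 99931104 + 3656016*I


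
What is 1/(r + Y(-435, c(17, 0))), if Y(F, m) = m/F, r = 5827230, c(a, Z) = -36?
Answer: 145/844948362 ≈ 1.7161e-7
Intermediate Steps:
1/(r + Y(-435, c(17, 0))) = 1/(5827230 - 36/(-435)) = 1/(5827230 - 36*(-1/435)) = 1/(5827230 + 12/145) = 1/(844948362/145) = 145/844948362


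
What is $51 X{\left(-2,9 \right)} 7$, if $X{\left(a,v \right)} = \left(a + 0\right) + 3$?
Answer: $357$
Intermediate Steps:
$X{\left(a,v \right)} = 3 + a$ ($X{\left(a,v \right)} = a + 3 = 3 + a$)
$51 X{\left(-2,9 \right)} 7 = 51 \left(3 - 2\right) 7 = 51 \cdot 1 \cdot 7 = 51 \cdot 7 = 357$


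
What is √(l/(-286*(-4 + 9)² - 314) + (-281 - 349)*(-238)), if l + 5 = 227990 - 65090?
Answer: √2088033968490/3732 ≈ 387.19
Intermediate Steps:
l = 162895 (l = -5 + (227990 - 65090) = -5 + 162900 = 162895)
√(l/(-286*(-4 + 9)² - 314) + (-281 - 349)*(-238)) = √(162895/(-286*(-4 + 9)² - 314) + (-281 - 349)*(-238)) = √(162895/(-286*5² - 314) - 630*(-238)) = √(162895/(-286*25 - 314) + 149940) = √(162895/(-7150 - 314) + 149940) = √(162895/(-7464) + 149940) = √(162895*(-1/7464) + 149940) = √(-162895/7464 + 149940) = √(1118989265/7464) = √2088033968490/3732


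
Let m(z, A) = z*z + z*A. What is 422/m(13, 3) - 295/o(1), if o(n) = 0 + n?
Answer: -30469/104 ≈ -292.97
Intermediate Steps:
o(n) = n
m(z, A) = z**2 + A*z
422/m(13, 3) - 295/o(1) = 422/((13*(3 + 13))) - 295/1 = 422/((13*16)) - 295*1 = 422/208 - 295 = 422*(1/208) - 295 = 211/104 - 295 = -30469/104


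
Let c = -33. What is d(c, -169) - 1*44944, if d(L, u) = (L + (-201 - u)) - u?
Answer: -44840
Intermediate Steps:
d(L, u) = -201 + L - 2*u (d(L, u) = (-201 + L - u) - u = -201 + L - 2*u)
d(c, -169) - 1*44944 = (-201 - 33 - 2*(-169)) - 1*44944 = (-201 - 33 + 338) - 44944 = 104 - 44944 = -44840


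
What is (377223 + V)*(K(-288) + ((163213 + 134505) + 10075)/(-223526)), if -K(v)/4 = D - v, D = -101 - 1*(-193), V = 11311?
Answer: -66063856694571/111763 ≈ -5.9111e+8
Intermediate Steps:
D = 92 (D = -101 + 193 = 92)
K(v) = -368 + 4*v (K(v) = -4*(92 - v) = -368 + 4*v)
(377223 + V)*(K(-288) + ((163213 + 134505) + 10075)/(-223526)) = (377223 + 11311)*((-368 + 4*(-288)) + ((163213 + 134505) + 10075)/(-223526)) = 388534*((-368 - 1152) + (297718 + 10075)*(-1/223526)) = 388534*(-1520 + 307793*(-1/223526)) = 388534*(-1520 - 307793/223526) = 388534*(-340067313/223526) = -66063856694571/111763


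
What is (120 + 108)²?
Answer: 51984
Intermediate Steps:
(120 + 108)² = 228² = 51984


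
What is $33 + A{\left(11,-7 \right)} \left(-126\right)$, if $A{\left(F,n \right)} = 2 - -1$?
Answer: $-345$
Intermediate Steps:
$A{\left(F,n \right)} = 3$ ($A{\left(F,n \right)} = 2 + 1 = 3$)
$33 + A{\left(11,-7 \right)} \left(-126\right) = 33 + 3 \left(-126\right) = 33 - 378 = -345$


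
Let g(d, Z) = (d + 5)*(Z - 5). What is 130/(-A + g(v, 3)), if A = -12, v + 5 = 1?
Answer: 13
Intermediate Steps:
v = -4 (v = -5 + 1 = -4)
g(d, Z) = (-5 + Z)*(5 + d) (g(d, Z) = (5 + d)*(-5 + Z) = (-5 + Z)*(5 + d))
130/(-A + g(v, 3)) = 130/(-1*(-12) + (-25 - 5*(-4) + 5*3 + 3*(-4))) = 130/(12 + (-25 + 20 + 15 - 12)) = 130/(12 - 2) = 130/10 = 130*(1/10) = 13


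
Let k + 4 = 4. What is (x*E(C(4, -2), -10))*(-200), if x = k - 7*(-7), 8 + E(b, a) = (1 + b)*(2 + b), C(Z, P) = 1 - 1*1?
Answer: 58800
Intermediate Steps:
k = 0 (k = -4 + 4 = 0)
C(Z, P) = 0 (C(Z, P) = 1 - 1 = 0)
E(b, a) = -8 + (1 + b)*(2 + b)
x = 49 (x = 0 - 7*(-7) = 0 + 49 = 49)
(x*E(C(4, -2), -10))*(-200) = (49*(-6 + 0² + 3*0))*(-200) = (49*(-6 + 0 + 0))*(-200) = (49*(-6))*(-200) = -294*(-200) = 58800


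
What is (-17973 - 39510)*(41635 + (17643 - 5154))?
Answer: -3111209892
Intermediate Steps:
(-17973 - 39510)*(41635 + (17643 - 5154)) = -57483*(41635 + 12489) = -57483*54124 = -3111209892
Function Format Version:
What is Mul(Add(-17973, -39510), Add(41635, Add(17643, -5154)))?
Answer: -3111209892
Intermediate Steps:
Mul(Add(-17973, -39510), Add(41635, Add(17643, -5154))) = Mul(-57483, Add(41635, 12489)) = Mul(-57483, 54124) = -3111209892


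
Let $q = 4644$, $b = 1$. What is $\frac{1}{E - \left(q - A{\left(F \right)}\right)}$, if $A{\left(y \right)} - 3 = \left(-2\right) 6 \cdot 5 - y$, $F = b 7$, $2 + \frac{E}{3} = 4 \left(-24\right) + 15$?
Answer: $- \frac{1}{4957} \approx -0.00020173$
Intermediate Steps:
$E = -249$ ($E = -6 + 3 \left(4 \left(-24\right) + 15\right) = -6 + 3 \left(-96 + 15\right) = -6 + 3 \left(-81\right) = -6 - 243 = -249$)
$F = 7$ ($F = 1 \cdot 7 = 7$)
$A{\left(y \right)} = -57 - y$ ($A{\left(y \right)} = 3 - \left(y - \left(-2\right) 6 \cdot 5\right) = 3 - \left(60 + y\right) = -57 - y$)
$\frac{1}{E - \left(q - A{\left(F \right)}\right)} = \frac{1}{-249 - 4708} = \frac{1}{-4957} = - \frac{1}{4957}$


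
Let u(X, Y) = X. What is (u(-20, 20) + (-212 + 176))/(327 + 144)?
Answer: -56/471 ≈ -0.11890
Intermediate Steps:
(u(-20, 20) + (-212 + 176))/(327 + 144) = (-20 + (-212 + 176))/(327 + 144) = (-20 - 36)/471 = -56*1/471 = -56/471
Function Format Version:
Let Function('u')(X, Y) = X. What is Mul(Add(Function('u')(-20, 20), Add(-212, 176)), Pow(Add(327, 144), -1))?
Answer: Rational(-56, 471) ≈ -0.11890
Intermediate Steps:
Mul(Add(Function('u')(-20, 20), Add(-212, 176)), Pow(Add(327, 144), -1)) = Mul(Add(-20, Add(-212, 176)), Pow(Add(327, 144), -1)) = Mul(Add(-20, -36), Pow(471, -1)) = Mul(-56, Rational(1, 471)) = Rational(-56, 471)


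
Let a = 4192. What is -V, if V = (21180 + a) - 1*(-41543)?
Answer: -66915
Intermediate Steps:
V = 66915 (V = (21180 + 4192) - 1*(-41543) = 25372 + 41543 = 66915)
-V = -1*66915 = -66915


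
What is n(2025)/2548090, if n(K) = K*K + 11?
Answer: 2050318/1274045 ≈ 1.6093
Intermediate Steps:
n(K) = 11 + K**2 (n(K) = K**2 + 11 = 11 + K**2)
n(2025)/2548090 = (11 + 2025**2)/2548090 = (11 + 4100625)*(1/2548090) = 4100636*(1/2548090) = 2050318/1274045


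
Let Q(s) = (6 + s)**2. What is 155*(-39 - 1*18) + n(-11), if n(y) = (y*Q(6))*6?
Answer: -18339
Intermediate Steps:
n(y) = 864*y (n(y) = (y*(6 + 6)**2)*6 = (y*12**2)*6 = (y*144)*6 = (144*y)*6 = 864*y)
155*(-39 - 1*18) + n(-11) = 155*(-39 - 1*18) + 864*(-11) = 155*(-39 - 18) - 9504 = 155*(-57) - 9504 = -8835 - 9504 = -18339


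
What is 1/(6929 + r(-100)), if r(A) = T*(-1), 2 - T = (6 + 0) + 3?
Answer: 1/6936 ≈ 0.00014418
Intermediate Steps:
T = -7 (T = 2 - ((6 + 0) + 3) = 2 - (6 + 3) = 2 - 1*9 = 2 - 9 = -7)
r(A) = 7 (r(A) = -7*(-1) = 7)
1/(6929 + r(-100)) = 1/(6929 + 7) = 1/6936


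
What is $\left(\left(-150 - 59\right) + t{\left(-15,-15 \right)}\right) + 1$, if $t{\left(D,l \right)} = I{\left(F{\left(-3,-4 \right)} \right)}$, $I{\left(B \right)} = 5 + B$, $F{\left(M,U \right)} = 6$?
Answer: $-197$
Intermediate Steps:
$t{\left(D,l \right)} = 11$ ($t{\left(D,l \right)} = 5 + 6 = 11$)
$\left(\left(-150 - 59\right) + t{\left(-15,-15 \right)}\right) + 1 = \left(\left(-150 - 59\right) + 11\right) + 1 = \left(-209 + 11\right) + 1 = -198 + 1 = -197$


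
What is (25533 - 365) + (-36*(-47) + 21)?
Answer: 26881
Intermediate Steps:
(25533 - 365) + (-36*(-47) + 21) = 25168 + (1692 + 21) = 25168 + 1713 = 26881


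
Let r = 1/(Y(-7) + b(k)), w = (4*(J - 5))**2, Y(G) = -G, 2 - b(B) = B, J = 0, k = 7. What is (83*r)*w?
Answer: 16600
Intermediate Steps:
b(B) = 2 - B
w = 400 (w = (4*(0 - 5))**2 = (4*(-5))**2 = (-20)**2 = 400)
r = 1/2 (r = 1/(-1*(-7) + (2 - 1*7)) = 1/(7 + (2 - 7)) = 1/(7 - 5) = 1/2 ≈ 0.50000)
(83*r)*w = (83*(1/2))*400 = (83/2)*400 = 16600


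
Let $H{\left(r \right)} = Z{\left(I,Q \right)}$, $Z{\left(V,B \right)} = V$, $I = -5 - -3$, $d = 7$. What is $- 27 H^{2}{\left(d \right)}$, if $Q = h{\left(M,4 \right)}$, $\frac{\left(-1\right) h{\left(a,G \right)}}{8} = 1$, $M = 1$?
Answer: $-108$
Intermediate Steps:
$h{\left(a,G \right)} = -8$ ($h{\left(a,G \right)} = \left(-8\right) 1 = -8$)
$Q = -8$
$I = -2$ ($I = -5 + 3 = -2$)
$H{\left(r \right)} = -2$
$- 27 H^{2}{\left(d \right)} = - 27 \left(-2\right)^{2} = \left(-27\right) 4 = -108$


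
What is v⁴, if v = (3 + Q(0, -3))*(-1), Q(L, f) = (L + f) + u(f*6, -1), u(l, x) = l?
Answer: 104976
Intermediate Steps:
Q(L, f) = L + 7*f (Q(L, f) = (L + f) + f*6 = (L + f) + 6*f = L + 7*f)
v = 18 (v = (3 + (0 + 7*(-3)))*(-1) = (3 + (0 - 21))*(-1) = (3 - 21)*(-1) = -18*(-1) = 18)
v⁴ = 18⁴ = 104976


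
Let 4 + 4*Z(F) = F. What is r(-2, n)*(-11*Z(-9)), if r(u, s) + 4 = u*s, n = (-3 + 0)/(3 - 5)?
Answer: -1001/4 ≈ -250.25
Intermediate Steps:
n = 3/2 (n = -3/(-2) = -3*(-½) = 3/2 ≈ 1.5000)
r(u, s) = -4 + s*u (r(u, s) = -4 + u*s = -4 + s*u)
Z(F) = -1 + F/4
r(-2, n)*(-11*Z(-9)) = (-4 + (3/2)*(-2))*(-11*(-1 + (¼)*(-9))) = (-4 - 3)*(-11*(-1 - 9/4)) = -(-77)*(-13)/4 = -7*143/4 = -1001/4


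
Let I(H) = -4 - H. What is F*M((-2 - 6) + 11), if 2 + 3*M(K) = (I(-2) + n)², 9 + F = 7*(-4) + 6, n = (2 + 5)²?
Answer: -68417/3 ≈ -22806.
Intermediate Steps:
n = 49 (n = 7² = 49)
F = -31 (F = -9 + (7*(-4) + 6) = -9 + (-28 + 6) = -9 - 22 = -31)
M(K) = 2207/3 (M(K) = -⅔ + ((-4 - 1*(-2)) + 49)²/3 = -⅔ + ((-4 + 2) + 49)²/3 = -⅔ + (-2 + 49)²/3 = -⅔ + (⅓)*47² = -⅔ + (⅓)*2209 = -⅔ + 2209/3 = 2207/3)
F*M((-2 - 6) + 11) = -31*2207/3 = -68417/3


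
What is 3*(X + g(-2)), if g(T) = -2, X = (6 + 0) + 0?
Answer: 12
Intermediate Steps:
X = 6 (X = 6 + 0 = 6)
3*(X + g(-2)) = 3*(6 - 2) = 3*4 = 12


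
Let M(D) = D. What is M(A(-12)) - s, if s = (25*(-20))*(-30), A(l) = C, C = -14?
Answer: -15014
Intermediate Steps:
A(l) = -14
s = 15000 (s = -500*(-30) = 15000)
M(A(-12)) - s = -14 - 1*15000 = -14 - 15000 = -15014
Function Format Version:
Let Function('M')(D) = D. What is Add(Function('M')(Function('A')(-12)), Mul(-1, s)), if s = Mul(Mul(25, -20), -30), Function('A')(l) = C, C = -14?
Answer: -15014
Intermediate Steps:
Function('A')(l) = -14
s = 15000 (s = Mul(-500, -30) = 15000)
Add(Function('M')(Function('A')(-12)), Mul(-1, s)) = Add(-14, Mul(-1, 15000)) = Add(-14, -15000) = -15014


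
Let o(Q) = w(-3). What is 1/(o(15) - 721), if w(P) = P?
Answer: -1/724 ≈ -0.0013812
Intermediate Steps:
o(Q) = -3
1/(o(15) - 721) = 1/(-3 - 721) = 1/(-724) = -1/724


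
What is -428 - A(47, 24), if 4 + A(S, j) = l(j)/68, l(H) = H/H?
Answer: -28833/68 ≈ -424.01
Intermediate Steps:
l(H) = 1
A(S, j) = -271/68 (A(S, j) = -4 + 1/68 = -271/68)
-428 - A(47, 24) = -428 - 1*(-271/68) = -428 + 271/68 = -28833/68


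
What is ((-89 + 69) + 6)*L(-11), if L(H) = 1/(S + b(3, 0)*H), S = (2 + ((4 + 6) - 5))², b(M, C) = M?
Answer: -7/8 ≈ -0.87500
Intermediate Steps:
S = 49 (S = (2 + (10 - 5))² = (2 + 5)² = 7² = 49)
L(H) = 1/(49 + 3*H)
((-89 + 69) + 6)*L(-11) = ((-89 + 69) + 6)/(49 + 3*(-11)) = (-20 + 6)/(49 - 33) = -14/16 = -14*1/16 = -7/8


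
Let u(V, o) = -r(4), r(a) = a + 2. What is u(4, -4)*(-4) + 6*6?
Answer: 60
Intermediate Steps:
r(a) = 2 + a
u(V, o) = -6 (u(V, o) = -(2 + 4) = -1*6 = -6)
u(4, -4)*(-4) + 6*6 = -6*(-4) + 6*6 = 24 + 36 = 60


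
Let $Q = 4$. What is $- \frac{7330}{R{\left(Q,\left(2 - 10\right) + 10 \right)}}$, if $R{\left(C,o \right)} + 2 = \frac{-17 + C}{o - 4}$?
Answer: $- \frac{14660}{9} \approx -1628.9$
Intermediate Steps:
$R{\left(C,o \right)} = -2 + \frac{-17 + C}{-4 + o}$ ($R{\left(C,o \right)} = -2 + \frac{-17 + C}{o - 4} = -2 + \frac{-17 + C}{-4 + o}$)
$- \frac{7330}{R{\left(Q,\left(2 - 10\right) + 10 \right)}} = - \frac{7330}{\frac{1}{-4 + \left(\left(2 - 10\right) + 10\right)} \left(-9 + 4 - 2 \left(\left(2 - 10\right) + 10\right)\right)} = - \frac{7330}{\frac{1}{-4 + \left(-8 + 10\right)} \left(-9 + 4 - 2 \left(-8 + 10\right)\right)} = - \frac{7330}{\frac{1}{-4 + 2} \left(-9 + 4 - 4\right)} = - \frac{7330}{\frac{1}{-2} \left(-9 + 4 - 4\right)} = - \frac{7330}{\left(- \frac{1}{2}\right) \left(-9\right)} = - \frac{7330}{\frac{9}{2}} = \left(-7330\right) \frac{2}{9} = - \frac{14660}{9}$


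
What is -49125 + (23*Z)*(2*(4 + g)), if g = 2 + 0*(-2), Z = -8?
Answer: -51333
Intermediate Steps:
g = 2 (g = 2 + 0 = 2)
-49125 + (23*Z)*(2*(4 + g)) = -49125 + (23*(-8))*(2*(4 + 2)) = -49125 - 368*6 = -49125 - 184*12 = -49125 - 2208 = -51333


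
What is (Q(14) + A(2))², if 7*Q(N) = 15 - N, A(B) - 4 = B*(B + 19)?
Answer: 104329/49 ≈ 2129.2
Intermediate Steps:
A(B) = 4 + B*(19 + B) (A(B) = 4 + B*(B + 19) = 4 + B*(19 + B))
Q(N) = 15/7 - N/7 (Q(N) = (15 - N)/7 = 15/7 - N/7)
(Q(14) + A(2))² = ((15/7 - ⅐*14) + (4 + 2² + 19*2))² = ((15/7 - 2) + (4 + 4 + 38))² = (⅐ + 46)² = (323/7)² = 104329/49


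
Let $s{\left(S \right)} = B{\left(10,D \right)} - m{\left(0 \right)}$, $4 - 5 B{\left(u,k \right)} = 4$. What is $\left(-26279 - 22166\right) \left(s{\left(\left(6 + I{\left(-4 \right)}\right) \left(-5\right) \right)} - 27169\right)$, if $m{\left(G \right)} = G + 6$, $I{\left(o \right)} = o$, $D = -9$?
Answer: $1316492875$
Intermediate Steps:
$B{\left(u,k \right)} = 0$ ($B{\left(u,k \right)} = \frac{4}{5} - \frac{4}{5} = 0$)
$m{\left(G \right)} = 6 + G$
$s{\left(S \right)} = -6$ ($s{\left(S \right)} = 0 - \left(6 + 0\right) = 0 - 6 = -6$)
$\left(-26279 - 22166\right) \left(s{\left(\left(6 + I{\left(-4 \right)}\right) \left(-5\right) \right)} - 27169\right) = \left(-26279 - 22166\right) \left(-6 - 27169\right) = \left(-48445\right) \left(-27175\right) = 1316492875$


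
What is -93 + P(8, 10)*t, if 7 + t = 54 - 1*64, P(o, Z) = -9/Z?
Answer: -777/10 ≈ -77.700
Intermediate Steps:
t = -17 (t = -7 + (54 - 1*64) = -7 + (54 - 64) = -7 - 10 = -17)
-93 + P(8, 10)*t = -93 - 9/10*(-17) = -93 + 153/10 = -777/10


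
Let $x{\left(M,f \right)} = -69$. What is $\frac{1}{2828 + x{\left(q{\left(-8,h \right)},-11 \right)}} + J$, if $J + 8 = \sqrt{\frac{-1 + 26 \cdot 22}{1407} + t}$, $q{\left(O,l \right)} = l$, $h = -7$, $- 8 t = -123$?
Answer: $- \frac{22071}{2759} + \frac{\sqrt{499848006}}{5628} \approx -4.0271$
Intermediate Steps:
$t = \frac{123}{8}$ ($t = \left(- \frac{1}{8}\right) \left(-123\right) = \frac{123}{8} \approx 15.375$)
$J = -8 + \frac{\sqrt{499848006}}{5628}$ ($J = -8 + \sqrt{\frac{-1 + 26 \cdot 22}{1407} + \frac{123}{8}} = -8 + \sqrt{\left(-1 + 572\right) \frac{1}{1407} + \frac{123}{8}} = -8 + \sqrt{571 \cdot \frac{1}{1407} + \frac{123}{8}} = -8 + \sqrt{\frac{571}{1407} + \frac{123}{8}} = -8 + \sqrt{\frac{177629}{11256}} = -8 + \frac{\sqrt{499848006}}{5628} \approx -4.0275$)
$\frac{1}{2828 + x{\left(q{\left(-8,h \right)},-11 \right)}} + J = \frac{1}{2828 - 69} - \left(8 - \frac{\sqrt{499848006}}{5628}\right) = \frac{1}{2759} - \left(8 - \frac{\sqrt{499848006}}{5628}\right) = - \frac{22071}{2759} + \frac{\sqrt{499848006}}{5628}$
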